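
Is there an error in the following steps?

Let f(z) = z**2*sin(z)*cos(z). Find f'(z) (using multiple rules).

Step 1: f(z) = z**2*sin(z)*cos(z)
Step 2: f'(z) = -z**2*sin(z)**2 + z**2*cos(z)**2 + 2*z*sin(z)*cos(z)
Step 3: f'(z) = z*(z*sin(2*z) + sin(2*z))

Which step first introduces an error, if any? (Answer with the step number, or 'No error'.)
Step 3

Step 3 is incorrect due to a wrong trig function.
The step shows: z*(z*sin(2*z) + sin(2*z))
The correct value should be: z*(z*cos(2*z) + sin(2*z))

Explanation: cos(2*z) was incorrectly written as sin(2*z): the term z*(z*cos(2*z) + sin(2*z)) was incorrectly written as z*(z*sin(2*z) + sin(2*z))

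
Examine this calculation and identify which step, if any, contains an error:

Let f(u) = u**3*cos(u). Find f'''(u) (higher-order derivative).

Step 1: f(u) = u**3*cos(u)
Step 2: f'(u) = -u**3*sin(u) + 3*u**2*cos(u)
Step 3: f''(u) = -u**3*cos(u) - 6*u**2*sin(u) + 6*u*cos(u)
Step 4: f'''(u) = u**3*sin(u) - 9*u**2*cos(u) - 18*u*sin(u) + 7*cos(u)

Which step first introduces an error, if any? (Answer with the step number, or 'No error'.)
Step 4

Step 4 is incorrect due to a wrong coefficient.
The step shows: u**3*sin(u) - 9*u**2*cos(u) - 18*u*sin(u) + 7*cos(u)
The correct value should be: u**3*sin(u) - 9*u**2*cos(u) - 18*u*sin(u) + 6*cos(u)

Explanation: The coefficient 6 was incorrectly written as 7: the term 6*cos(u) was incorrectly written as 7*cos(u)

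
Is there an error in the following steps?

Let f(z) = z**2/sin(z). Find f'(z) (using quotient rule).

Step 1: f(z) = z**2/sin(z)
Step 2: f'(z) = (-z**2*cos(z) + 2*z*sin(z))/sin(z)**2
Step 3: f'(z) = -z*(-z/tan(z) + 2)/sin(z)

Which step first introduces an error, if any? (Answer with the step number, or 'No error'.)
Step 3

Step 3 is incorrect due to a sign flip.
The step shows: -z*(-z/tan(z) + 2)/sin(z)
The correct value should be: z*(-z/tan(z) + 2)/sin(z)

Explanation: The sign of the whole expression was flipped: the term z*(-z/tan(z) + 2)/sin(z) was incorrectly written as -z*(-z/tan(z) + 2)/sin(z)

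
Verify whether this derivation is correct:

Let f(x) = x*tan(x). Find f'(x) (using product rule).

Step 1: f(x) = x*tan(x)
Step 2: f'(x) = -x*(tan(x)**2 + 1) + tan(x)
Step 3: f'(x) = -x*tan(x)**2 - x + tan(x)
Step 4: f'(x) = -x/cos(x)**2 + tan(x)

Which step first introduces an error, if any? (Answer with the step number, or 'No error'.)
Step 2

Step 2 is incorrect due to a sign flip.
The step shows: -x*(tan(x)**2 + 1) + tan(x)
The correct value should be: x*(tan(x)**2 + 1) + tan(x)

Explanation: The sign of one term was flipped: the term x*(tan(x)**2 + 1) was incorrectly written as -x*(tan(x)**2 + 1)
The later steps are derived from this incorrect expression, so the error originates in Step 2.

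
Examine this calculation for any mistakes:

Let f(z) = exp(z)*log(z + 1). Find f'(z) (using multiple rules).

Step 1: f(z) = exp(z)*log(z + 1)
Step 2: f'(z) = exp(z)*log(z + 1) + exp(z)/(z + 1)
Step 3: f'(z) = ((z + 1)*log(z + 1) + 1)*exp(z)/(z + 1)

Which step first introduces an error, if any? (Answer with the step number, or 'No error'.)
No error

All steps in this derivation are correct.
The final answer f'(z) = ((z + 1)*log(z + 1) + 1)*exp(z)/(z + 1) is valid.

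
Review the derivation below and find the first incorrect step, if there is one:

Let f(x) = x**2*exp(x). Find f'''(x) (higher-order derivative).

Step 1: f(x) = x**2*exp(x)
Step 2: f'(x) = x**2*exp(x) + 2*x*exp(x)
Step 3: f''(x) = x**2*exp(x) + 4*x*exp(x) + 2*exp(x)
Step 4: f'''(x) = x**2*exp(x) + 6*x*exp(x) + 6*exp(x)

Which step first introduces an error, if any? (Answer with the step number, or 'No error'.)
No error

All steps in this derivation are correct.
The final answer f'''(x) = x**2*exp(x) + 6*x*exp(x) + 6*exp(x) is valid.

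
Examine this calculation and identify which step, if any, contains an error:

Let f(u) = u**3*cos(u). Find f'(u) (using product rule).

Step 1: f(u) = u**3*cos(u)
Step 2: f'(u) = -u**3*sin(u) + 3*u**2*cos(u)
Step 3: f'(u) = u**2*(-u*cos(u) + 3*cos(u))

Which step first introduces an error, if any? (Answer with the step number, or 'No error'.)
Step 3

Step 3 is incorrect due to a wrong trig function.
The step shows: u**2*(-u*cos(u) + 3*cos(u))
The correct value should be: u**2*(-u*sin(u) + 3*cos(u))

Explanation: sin(u) was incorrectly written as cos(u): the term u**2*(-u*sin(u) + 3*cos(u)) was incorrectly written as u**2*(-u*cos(u) + 3*cos(u))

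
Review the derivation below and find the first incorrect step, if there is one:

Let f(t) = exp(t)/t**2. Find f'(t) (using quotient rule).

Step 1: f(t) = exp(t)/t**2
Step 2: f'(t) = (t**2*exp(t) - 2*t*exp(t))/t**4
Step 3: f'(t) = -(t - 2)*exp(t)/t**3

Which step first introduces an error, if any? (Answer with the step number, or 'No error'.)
Step 3

Step 3 is incorrect due to a sign flip.
The step shows: -(t - 2)*exp(t)/t**3
The correct value should be: (t - 2)*exp(t)/t**3

Explanation: The sign of the whole expression was flipped: the term (t - 2)*exp(t)/t**3 was incorrectly written as -(t - 2)*exp(t)/t**3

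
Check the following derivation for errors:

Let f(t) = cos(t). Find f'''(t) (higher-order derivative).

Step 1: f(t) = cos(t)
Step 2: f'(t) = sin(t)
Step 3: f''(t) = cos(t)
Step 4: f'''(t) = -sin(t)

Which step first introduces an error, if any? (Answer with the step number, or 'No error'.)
Step 2

Step 2 is incorrect due to a sign flip.
The step shows: sin(t)
The correct value should be: -sin(t)

Explanation: The sign of the whole expression was flipped: the term -sin(t) was incorrectly written as sin(t)
The later steps are derived from this incorrect expression, so the error originates in Step 2.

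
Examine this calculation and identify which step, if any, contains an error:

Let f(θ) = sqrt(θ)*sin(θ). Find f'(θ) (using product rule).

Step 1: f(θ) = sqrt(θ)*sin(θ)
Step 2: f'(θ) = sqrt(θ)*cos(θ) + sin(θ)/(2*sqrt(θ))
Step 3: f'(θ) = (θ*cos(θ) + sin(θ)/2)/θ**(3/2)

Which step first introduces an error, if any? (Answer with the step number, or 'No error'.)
Step 3

Step 3 is incorrect due to a wrong exponent.
The step shows: (θ*cos(θ) + sin(θ)/2)/θ**(3/2)
The correct value should be: (θ*cos(θ) + sin(θ)/2)/sqrt(θ)

Explanation: The exponent -1/2 on θ was incorrectly written as -3/2: the term (θ*cos(θ) + sin(θ)/2)/sqrt(θ) was incorrectly written as (θ*cos(θ) + sin(θ)/2)/θ**(3/2)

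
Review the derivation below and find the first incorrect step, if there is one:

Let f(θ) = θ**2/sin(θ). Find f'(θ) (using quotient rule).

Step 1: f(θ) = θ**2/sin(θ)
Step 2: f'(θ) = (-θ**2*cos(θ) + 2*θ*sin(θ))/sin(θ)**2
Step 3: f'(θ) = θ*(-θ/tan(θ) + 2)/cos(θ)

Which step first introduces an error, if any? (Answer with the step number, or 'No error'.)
Step 3

Step 3 is incorrect due to a wrong trig function.
The step shows: θ*(-θ/tan(θ) + 2)/cos(θ)
The correct value should be: θ*(-θ/tan(θ) + 2)/sin(θ)

Explanation: sin(θ) was incorrectly written as cos(θ): the term θ*(-θ/tan(θ) + 2)/sin(θ) was incorrectly written as θ*(-θ/tan(θ) + 2)/cos(θ)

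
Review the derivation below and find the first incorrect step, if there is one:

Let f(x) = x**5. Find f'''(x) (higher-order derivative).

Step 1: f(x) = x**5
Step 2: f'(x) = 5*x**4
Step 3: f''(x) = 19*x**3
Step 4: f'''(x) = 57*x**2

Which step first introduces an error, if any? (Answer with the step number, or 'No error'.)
Step 3

Step 3 is incorrect due to a wrong coefficient.
The step shows: 19*x**3
The correct value should be: 20*x**3

Explanation: The coefficient 20 was incorrectly written as 19: the term 20*x**3 was incorrectly written as 19*x**3
The later steps are derived from this incorrect expression, so the error originates in Step 3.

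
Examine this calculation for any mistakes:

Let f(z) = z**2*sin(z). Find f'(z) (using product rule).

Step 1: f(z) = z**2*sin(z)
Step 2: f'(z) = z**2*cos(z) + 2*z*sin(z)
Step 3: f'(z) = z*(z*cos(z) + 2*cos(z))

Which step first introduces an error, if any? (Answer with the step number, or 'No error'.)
Step 3

Step 3 is incorrect due to a wrong trig function.
The step shows: z*(z*cos(z) + 2*cos(z))
The correct value should be: z*(z*cos(z) + 2*sin(z))

Explanation: sin(z) was incorrectly written as cos(z): the term z*(z*cos(z) + 2*sin(z)) was incorrectly written as z*(z*cos(z) + 2*cos(z))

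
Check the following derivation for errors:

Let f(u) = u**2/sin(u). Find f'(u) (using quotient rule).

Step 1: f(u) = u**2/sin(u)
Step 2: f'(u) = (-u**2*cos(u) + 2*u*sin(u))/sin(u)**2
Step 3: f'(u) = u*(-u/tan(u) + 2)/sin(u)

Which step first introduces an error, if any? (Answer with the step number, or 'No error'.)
No error

All steps in this derivation are correct.
The final answer f'(u) = u*(-u/tan(u) + 2)/sin(u) is valid.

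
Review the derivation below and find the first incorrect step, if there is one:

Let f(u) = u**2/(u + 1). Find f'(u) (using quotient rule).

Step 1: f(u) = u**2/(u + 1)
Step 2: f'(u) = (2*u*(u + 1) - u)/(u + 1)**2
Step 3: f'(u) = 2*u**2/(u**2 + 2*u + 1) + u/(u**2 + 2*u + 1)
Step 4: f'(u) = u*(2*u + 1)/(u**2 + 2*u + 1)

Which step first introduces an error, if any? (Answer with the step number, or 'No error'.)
Step 2

Step 2 is incorrect due to a wrong exponent.
The step shows: (2*u*(u + 1) - u)/(u + 1)**2
The correct value should be: (-u**2 + 2*u*(u + 1))/(u + 1)**2

Explanation: The exponent 2 on u was incorrectly written as 1: the term (-u**2 + 2*u*(u + 1))/(u + 1)**2 was incorrectly written as (2*u*(u + 1) - u)/(u + 1)**2
The later steps are derived from this incorrect expression, so the error originates in Step 2.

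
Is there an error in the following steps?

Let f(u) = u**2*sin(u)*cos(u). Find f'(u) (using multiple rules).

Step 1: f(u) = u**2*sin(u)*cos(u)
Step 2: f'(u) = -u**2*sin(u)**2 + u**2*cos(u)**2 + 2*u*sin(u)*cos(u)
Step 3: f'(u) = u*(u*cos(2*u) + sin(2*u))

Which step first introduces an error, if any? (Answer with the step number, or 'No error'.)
No error

All steps in this derivation are correct.
The final answer f'(u) = u*(u*cos(2*u) + sin(2*u)) is valid.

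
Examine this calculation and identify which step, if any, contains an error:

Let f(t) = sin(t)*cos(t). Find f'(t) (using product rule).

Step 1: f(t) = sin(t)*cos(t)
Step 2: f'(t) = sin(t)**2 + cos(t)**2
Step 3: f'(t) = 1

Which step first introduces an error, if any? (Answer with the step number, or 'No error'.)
Step 2

Step 2 is incorrect due to a sign flip.
The step shows: sin(t)**2 + cos(t)**2
The correct value should be: -sin(t)**2 + cos(t)**2

Explanation: The sign of one term was flipped: the term -sin(t)**2 was incorrectly written as sin(t)**2
The later steps are derived from this incorrect expression, so the error originates in Step 2.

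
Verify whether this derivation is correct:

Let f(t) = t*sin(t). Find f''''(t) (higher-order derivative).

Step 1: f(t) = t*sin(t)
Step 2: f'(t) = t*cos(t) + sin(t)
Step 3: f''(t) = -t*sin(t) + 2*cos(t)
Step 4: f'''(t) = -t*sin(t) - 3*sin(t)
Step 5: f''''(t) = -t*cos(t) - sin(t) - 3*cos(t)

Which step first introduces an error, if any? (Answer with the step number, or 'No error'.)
Step 4

Step 4 is incorrect due to a wrong trig function.
The step shows: -t*sin(t) - 3*sin(t)
The correct value should be: -t*cos(t) - 3*sin(t)

Explanation: cos(t) was incorrectly written as sin(t): the term -t*cos(t) was incorrectly written as -t*sin(t)
The later steps are derived from this incorrect expression, so the error originates in Step 4.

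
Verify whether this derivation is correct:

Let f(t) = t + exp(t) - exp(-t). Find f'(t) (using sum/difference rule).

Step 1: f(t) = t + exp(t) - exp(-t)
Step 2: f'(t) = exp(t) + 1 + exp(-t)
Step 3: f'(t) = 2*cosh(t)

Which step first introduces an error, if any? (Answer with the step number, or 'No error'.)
Step 3

Step 3 is incorrect due to a dropped term.
The step shows: 2*cosh(t)
The correct value should be: 2*cosh(t) + 1

Explanation: A term was dropped: the term 1 was incorrectly omitted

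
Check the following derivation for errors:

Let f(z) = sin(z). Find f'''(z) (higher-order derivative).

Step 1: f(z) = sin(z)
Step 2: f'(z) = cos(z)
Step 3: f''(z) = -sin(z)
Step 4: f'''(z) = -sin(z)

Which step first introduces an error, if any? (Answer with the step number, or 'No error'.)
Step 4

Step 4 is incorrect due to a wrong trig function.
The step shows: -sin(z)
The correct value should be: -cos(z)

Explanation: cos(z) was incorrectly written as sin(z): the term -cos(z) was incorrectly written as -sin(z)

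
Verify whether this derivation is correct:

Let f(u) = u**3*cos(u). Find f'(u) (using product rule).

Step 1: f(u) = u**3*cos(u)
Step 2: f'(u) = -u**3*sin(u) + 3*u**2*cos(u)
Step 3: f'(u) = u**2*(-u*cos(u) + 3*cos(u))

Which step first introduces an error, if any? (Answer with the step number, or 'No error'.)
Step 3

Step 3 is incorrect due to a wrong trig function.
The step shows: u**2*(-u*cos(u) + 3*cos(u))
The correct value should be: u**2*(-u*sin(u) + 3*cos(u))

Explanation: sin(u) was incorrectly written as cos(u): the term u**2*(-u*sin(u) + 3*cos(u)) was incorrectly written as u**2*(-u*cos(u) + 3*cos(u))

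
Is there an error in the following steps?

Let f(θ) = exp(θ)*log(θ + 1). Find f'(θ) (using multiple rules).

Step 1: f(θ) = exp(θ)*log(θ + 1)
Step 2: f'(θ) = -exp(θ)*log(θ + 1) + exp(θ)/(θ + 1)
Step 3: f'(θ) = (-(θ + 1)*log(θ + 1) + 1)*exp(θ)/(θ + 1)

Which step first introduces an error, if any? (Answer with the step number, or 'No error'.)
Step 2

Step 2 is incorrect due to a sign flip.
The step shows: -exp(θ)*log(θ + 1) + exp(θ)/(θ + 1)
The correct value should be: exp(θ)*log(θ + 1) + exp(θ)/(θ + 1)

Explanation: The sign of one term was flipped: the term exp(θ)*log(θ + 1) was incorrectly written as -exp(θ)*log(θ + 1)
The later steps are derived from this incorrect expression, so the error originates in Step 2.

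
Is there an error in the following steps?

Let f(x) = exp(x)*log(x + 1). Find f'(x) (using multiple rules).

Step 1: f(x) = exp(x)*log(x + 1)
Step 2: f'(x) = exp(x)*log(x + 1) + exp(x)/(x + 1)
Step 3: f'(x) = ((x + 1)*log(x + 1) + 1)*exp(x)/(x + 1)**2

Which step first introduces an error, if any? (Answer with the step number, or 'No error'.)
Step 3

Step 3 is incorrect due to a wrong exponent.
The step shows: ((x + 1)*log(x + 1) + 1)*exp(x)/(x + 1)**2
The correct value should be: ((x + 1)*log(x + 1) + 1)*exp(x)/(x + 1)

Explanation: The exponent -1 on x + 1 was incorrectly written as -2: the term ((x + 1)*log(x + 1) + 1)*exp(x)/(x + 1) was incorrectly written as ((x + 1)*log(x + 1) + 1)*exp(x)/(x + 1)**2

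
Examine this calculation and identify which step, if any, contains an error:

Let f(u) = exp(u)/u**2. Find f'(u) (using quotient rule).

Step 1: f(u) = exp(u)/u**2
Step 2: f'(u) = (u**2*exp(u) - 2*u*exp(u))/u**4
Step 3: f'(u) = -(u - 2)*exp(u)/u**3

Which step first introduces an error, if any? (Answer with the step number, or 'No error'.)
Step 3

Step 3 is incorrect due to a sign flip.
The step shows: -(u - 2)*exp(u)/u**3
The correct value should be: (u - 2)*exp(u)/u**3

Explanation: The sign of the whole expression was flipped: the term (u - 2)*exp(u)/u**3 was incorrectly written as -(u - 2)*exp(u)/u**3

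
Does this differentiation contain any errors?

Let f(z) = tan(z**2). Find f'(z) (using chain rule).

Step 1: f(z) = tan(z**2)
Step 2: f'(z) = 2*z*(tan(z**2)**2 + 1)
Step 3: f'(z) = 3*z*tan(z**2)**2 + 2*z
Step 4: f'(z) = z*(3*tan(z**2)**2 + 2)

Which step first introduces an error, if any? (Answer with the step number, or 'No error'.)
Step 3

Step 3 is incorrect due to a wrong coefficient.
The step shows: 3*z*tan(z**2)**2 + 2*z
The correct value should be: 2*z*tan(z**2)**2 + 2*z

Explanation: The coefficient 2 was incorrectly written as 3: the term 2*z*tan(z**2)**2 was incorrectly written as 3*z*tan(z**2)**2
The later steps are derived from this incorrect expression, so the error originates in Step 3.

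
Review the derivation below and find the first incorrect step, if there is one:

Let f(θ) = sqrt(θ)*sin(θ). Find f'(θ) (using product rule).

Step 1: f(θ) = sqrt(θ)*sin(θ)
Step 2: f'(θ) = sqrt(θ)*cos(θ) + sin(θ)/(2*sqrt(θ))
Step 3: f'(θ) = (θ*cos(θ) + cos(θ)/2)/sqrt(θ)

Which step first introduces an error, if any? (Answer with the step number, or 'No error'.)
Step 3

Step 3 is incorrect due to a wrong trig function.
The step shows: (θ*cos(θ) + cos(θ)/2)/sqrt(θ)
The correct value should be: (θ*cos(θ) + sin(θ)/2)/sqrt(θ)

Explanation: sin(θ) was incorrectly written as cos(θ): the term (θ*cos(θ) + sin(θ)/2)/sqrt(θ) was incorrectly written as (θ*cos(θ) + cos(θ)/2)/sqrt(θ)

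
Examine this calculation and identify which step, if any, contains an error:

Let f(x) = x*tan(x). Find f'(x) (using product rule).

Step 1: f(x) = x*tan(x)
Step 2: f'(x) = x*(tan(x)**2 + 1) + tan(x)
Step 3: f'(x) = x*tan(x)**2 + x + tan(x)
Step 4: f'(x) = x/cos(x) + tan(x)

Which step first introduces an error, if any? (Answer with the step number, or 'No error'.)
Step 4

Step 4 is incorrect due to a wrong exponent.
The step shows: x/cos(x) + tan(x)
The correct value should be: x/cos(x)**2 + tan(x)

Explanation: The exponent -2 on cos(x) was incorrectly written as -1: the term x/cos(x)**2 was incorrectly written as x/cos(x)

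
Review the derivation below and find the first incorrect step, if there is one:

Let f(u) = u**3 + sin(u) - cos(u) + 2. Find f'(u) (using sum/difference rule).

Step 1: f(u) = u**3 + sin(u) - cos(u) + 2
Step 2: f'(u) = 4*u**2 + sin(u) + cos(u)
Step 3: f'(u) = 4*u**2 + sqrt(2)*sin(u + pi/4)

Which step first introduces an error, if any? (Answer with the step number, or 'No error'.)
Step 2

Step 2 is incorrect due to a wrong coefficient.
The step shows: 4*u**2 + sin(u) + cos(u)
The correct value should be: 3*u**2 + sin(u) + cos(u)

Explanation: The coefficient 3 was incorrectly written as 4: the term 3*u**2 was incorrectly written as 4*u**2
The later steps are derived from this incorrect expression, so the error originates in Step 2.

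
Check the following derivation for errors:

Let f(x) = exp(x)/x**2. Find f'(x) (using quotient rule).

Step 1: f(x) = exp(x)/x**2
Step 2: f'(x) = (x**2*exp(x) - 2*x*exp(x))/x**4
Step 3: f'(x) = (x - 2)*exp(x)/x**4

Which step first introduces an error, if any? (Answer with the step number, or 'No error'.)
Step 3

Step 3 is incorrect due to a wrong exponent.
The step shows: (x - 2)*exp(x)/x**4
The correct value should be: (x - 2)*exp(x)/x**3

Explanation: The exponent -3 on x was incorrectly written as -4: the term (x - 2)*exp(x)/x**3 was incorrectly written as (x - 2)*exp(x)/x**4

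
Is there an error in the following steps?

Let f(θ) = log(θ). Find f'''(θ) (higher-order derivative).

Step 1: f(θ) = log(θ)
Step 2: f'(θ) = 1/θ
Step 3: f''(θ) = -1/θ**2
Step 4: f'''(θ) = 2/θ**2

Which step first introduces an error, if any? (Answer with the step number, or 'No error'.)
Step 4

Step 4 is incorrect due to a wrong exponent.
The step shows: 2/θ**2
The correct value should be: 2/θ**3

Explanation: The exponent -3 on θ was incorrectly written as -2: the term 2/θ**3 was incorrectly written as 2/θ**2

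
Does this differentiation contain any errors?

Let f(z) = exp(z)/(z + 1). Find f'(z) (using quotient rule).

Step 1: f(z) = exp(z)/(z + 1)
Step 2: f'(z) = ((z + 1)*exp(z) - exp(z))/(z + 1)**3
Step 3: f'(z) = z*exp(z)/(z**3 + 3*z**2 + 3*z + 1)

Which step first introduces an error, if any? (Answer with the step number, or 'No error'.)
Step 2

Step 2 is incorrect due to a wrong exponent.
The step shows: ((z + 1)*exp(z) - exp(z))/(z + 1)**3
The correct value should be: ((z + 1)*exp(z) - exp(z))/(z + 1)**2

Explanation: The exponent -2 on z + 1 was incorrectly written as -3: the term ((z + 1)*exp(z) - exp(z))/(z + 1)**2 was incorrectly written as ((z + 1)*exp(z) - exp(z))/(z + 1)**3
The later steps are derived from this incorrect expression, so the error originates in Step 2.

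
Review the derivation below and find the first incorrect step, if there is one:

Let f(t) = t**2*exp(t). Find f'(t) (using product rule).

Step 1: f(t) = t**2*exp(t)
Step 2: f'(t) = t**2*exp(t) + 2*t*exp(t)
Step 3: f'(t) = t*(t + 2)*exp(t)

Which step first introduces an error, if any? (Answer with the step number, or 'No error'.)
No error

All steps in this derivation are correct.
The final answer f'(t) = t*(t + 2)*exp(t) is valid.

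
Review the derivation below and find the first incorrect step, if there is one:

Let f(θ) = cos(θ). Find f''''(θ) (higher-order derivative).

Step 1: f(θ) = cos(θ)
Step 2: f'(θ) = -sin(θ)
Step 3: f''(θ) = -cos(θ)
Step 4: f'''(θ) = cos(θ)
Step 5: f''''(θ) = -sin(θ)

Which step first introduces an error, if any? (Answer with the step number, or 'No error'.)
Step 4

Step 4 is incorrect due to a wrong trig function.
The step shows: cos(θ)
The correct value should be: sin(θ)

Explanation: sin(θ) was incorrectly written as cos(θ): the term sin(θ) was incorrectly written as cos(θ)
The later steps are derived from this incorrect expression, so the error originates in Step 4.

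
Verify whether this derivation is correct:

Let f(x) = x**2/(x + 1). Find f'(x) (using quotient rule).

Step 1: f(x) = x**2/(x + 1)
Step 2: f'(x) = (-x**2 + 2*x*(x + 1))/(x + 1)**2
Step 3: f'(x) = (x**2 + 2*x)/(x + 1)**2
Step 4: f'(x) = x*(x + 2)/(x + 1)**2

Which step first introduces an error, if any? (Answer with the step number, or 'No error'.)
No error

All steps in this derivation are correct.
The final answer f'(x) = x*(x + 2)/(x + 1)**2 is valid.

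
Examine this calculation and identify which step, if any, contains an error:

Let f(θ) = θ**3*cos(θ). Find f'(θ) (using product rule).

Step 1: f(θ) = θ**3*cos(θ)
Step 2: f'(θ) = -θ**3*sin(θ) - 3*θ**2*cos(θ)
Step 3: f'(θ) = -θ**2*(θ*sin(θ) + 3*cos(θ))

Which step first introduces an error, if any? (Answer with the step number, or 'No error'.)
Step 2

Step 2 is incorrect due to a sign flip.
The step shows: -θ**3*sin(θ) - 3*θ**2*cos(θ)
The correct value should be: -θ**3*sin(θ) + 3*θ**2*cos(θ)

Explanation: The sign of one term was flipped: the term 3*θ**2*cos(θ) was incorrectly written as -3*θ**2*cos(θ)
The later steps are derived from this incorrect expression, so the error originates in Step 2.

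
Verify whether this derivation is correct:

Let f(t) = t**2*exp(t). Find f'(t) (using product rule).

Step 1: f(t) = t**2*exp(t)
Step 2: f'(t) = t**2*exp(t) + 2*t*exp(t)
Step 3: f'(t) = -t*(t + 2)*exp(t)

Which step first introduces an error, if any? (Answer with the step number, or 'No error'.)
Step 3

Step 3 is incorrect due to a sign flip.
The step shows: -t*(t + 2)*exp(t)
The correct value should be: t*(t + 2)*exp(t)

Explanation: The sign of the whole expression was flipped: the term t*(t + 2)*exp(t) was incorrectly written as -t*(t + 2)*exp(t)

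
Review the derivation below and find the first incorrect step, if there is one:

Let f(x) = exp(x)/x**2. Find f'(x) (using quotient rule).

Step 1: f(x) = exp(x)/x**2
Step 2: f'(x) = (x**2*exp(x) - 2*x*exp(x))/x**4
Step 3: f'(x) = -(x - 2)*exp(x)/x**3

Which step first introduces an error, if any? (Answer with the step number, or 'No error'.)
Step 3

Step 3 is incorrect due to a sign flip.
The step shows: -(x - 2)*exp(x)/x**3
The correct value should be: (x - 2)*exp(x)/x**3

Explanation: The sign of the whole expression was flipped: the term (x - 2)*exp(x)/x**3 was incorrectly written as -(x - 2)*exp(x)/x**3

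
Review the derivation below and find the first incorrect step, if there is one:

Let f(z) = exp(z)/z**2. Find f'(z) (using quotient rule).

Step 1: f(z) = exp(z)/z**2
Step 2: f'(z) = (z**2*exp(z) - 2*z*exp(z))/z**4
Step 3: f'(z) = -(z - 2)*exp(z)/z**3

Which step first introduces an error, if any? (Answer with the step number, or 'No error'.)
Step 3

Step 3 is incorrect due to a sign flip.
The step shows: -(z - 2)*exp(z)/z**3
The correct value should be: (z - 2)*exp(z)/z**3

Explanation: The sign of the whole expression was flipped: the term (z - 2)*exp(z)/z**3 was incorrectly written as -(z - 2)*exp(z)/z**3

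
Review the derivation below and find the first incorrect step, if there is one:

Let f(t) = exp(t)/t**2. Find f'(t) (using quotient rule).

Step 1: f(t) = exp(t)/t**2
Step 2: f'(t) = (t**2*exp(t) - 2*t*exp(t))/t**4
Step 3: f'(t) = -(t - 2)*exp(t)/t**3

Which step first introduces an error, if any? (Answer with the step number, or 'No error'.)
Step 3

Step 3 is incorrect due to a sign flip.
The step shows: -(t - 2)*exp(t)/t**3
The correct value should be: (t - 2)*exp(t)/t**3

Explanation: The sign of the whole expression was flipped: the term (t - 2)*exp(t)/t**3 was incorrectly written as -(t - 2)*exp(t)/t**3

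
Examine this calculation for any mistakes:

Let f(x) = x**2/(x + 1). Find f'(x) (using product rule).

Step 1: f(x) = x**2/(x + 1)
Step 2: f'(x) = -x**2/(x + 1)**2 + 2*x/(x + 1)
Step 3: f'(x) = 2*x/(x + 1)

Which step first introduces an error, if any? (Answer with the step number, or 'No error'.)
Step 3

Step 3 is incorrect due to a dropped term.
The step shows: 2*x/(x + 1)
The correct value should be: -x**2/(x**2 + 2*x + 1) + 2*x/(x + 1)

Explanation: A term was dropped: the term -x**2/(x**2 + 2*x + 1) was incorrectly omitted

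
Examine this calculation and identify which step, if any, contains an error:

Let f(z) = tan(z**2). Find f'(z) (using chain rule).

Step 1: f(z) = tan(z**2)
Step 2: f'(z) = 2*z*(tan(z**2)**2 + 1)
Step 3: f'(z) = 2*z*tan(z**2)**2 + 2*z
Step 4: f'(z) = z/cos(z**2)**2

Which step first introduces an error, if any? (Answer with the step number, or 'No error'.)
Step 4

Step 4 is incorrect due to a wrong coefficient.
The step shows: z/cos(z**2)**2
The correct value should be: 2*z/cos(z**2)**2

Explanation: The coefficient 2 was incorrectly written as 1: the term 2*z/cos(z**2)**2 was incorrectly written as z/cos(z**2)**2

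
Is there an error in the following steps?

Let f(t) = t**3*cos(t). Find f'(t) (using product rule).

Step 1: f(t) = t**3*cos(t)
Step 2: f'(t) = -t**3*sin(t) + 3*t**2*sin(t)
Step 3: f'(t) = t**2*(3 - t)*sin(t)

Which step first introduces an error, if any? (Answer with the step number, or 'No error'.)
Step 2

Step 2 is incorrect due to a wrong trig function.
The step shows: -t**3*sin(t) + 3*t**2*sin(t)
The correct value should be: -t**3*sin(t) + 3*t**2*cos(t)

Explanation: cos(t) was incorrectly written as sin(t): the term 3*t**2*cos(t) was incorrectly written as 3*t**2*sin(t)
The later steps are derived from this incorrect expression, so the error originates in Step 2.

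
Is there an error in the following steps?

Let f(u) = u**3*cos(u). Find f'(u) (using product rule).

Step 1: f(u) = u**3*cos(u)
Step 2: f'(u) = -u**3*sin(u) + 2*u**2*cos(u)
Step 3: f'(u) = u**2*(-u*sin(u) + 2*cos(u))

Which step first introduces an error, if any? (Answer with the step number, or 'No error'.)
Step 2

Step 2 is incorrect due to a wrong coefficient.
The step shows: -u**3*sin(u) + 2*u**2*cos(u)
The correct value should be: -u**3*sin(u) + 3*u**2*cos(u)

Explanation: The coefficient 3 was incorrectly written as 2: the term 3*u**2*cos(u) was incorrectly written as 2*u**2*cos(u)
The later steps are derived from this incorrect expression, so the error originates in Step 2.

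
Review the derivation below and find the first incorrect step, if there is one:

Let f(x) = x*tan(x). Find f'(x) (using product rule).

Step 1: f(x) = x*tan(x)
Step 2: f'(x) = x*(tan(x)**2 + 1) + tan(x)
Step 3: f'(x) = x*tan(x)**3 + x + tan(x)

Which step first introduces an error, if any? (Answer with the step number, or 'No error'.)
Step 3

Step 3 is incorrect due to a wrong exponent.
The step shows: x*tan(x)**3 + x + tan(x)
The correct value should be: x*tan(x)**2 + x + tan(x)

Explanation: The exponent 2 on tan(x) was incorrectly written as 3: the term x*tan(x)**2 was incorrectly written as x*tan(x)**3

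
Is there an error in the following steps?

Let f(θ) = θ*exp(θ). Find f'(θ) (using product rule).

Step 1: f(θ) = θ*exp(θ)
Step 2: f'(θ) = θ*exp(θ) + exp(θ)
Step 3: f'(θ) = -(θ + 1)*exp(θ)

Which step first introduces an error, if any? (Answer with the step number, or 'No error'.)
Step 3

Step 3 is incorrect due to a sign flip.
The step shows: -(θ + 1)*exp(θ)
The correct value should be: (θ + 1)*exp(θ)

Explanation: The sign of the whole expression was flipped: the term (θ + 1)*exp(θ) was incorrectly written as -(θ + 1)*exp(θ)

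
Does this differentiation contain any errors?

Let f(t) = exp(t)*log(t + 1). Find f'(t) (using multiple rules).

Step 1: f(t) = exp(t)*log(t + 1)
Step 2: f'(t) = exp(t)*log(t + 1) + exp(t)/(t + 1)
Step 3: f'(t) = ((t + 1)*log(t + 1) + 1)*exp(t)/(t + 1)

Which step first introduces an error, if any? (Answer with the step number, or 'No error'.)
No error

All steps in this derivation are correct.
The final answer f'(t) = ((t + 1)*log(t + 1) + 1)*exp(t)/(t + 1) is valid.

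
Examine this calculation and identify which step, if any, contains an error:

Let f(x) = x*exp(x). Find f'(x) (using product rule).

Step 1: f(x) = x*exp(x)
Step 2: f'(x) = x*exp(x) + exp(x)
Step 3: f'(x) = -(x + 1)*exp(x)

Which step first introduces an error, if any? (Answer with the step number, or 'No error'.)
Step 3

Step 3 is incorrect due to a sign flip.
The step shows: -(x + 1)*exp(x)
The correct value should be: (x + 1)*exp(x)

Explanation: The sign of the whole expression was flipped: the term (x + 1)*exp(x) was incorrectly written as -(x + 1)*exp(x)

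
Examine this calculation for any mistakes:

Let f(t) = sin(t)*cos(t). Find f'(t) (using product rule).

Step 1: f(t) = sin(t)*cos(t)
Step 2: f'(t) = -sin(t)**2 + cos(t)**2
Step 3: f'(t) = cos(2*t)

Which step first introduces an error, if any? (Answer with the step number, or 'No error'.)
No error

All steps in this derivation are correct.
The final answer f'(t) = cos(2*t) is valid.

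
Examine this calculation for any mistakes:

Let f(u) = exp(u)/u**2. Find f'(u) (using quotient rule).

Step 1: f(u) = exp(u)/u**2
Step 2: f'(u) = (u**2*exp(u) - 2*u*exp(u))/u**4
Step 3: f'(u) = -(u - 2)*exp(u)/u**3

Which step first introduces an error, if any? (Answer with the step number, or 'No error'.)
Step 3

Step 3 is incorrect due to a sign flip.
The step shows: -(u - 2)*exp(u)/u**3
The correct value should be: (u - 2)*exp(u)/u**3

Explanation: The sign of the whole expression was flipped: the term (u - 2)*exp(u)/u**3 was incorrectly written as -(u - 2)*exp(u)/u**3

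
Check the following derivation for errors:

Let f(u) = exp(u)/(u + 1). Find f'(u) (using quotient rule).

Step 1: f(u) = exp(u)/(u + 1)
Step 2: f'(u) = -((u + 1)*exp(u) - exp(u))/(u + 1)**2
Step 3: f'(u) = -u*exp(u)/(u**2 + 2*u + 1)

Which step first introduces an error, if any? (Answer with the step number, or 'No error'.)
Step 2

Step 2 is incorrect due to a sign flip.
The step shows: -((u + 1)*exp(u) - exp(u))/(u + 1)**2
The correct value should be: ((u + 1)*exp(u) - exp(u))/(u + 1)**2

Explanation: The sign of the whole expression was flipped: the term ((u + 1)*exp(u) - exp(u))/(u + 1)**2 was incorrectly written as -((u + 1)*exp(u) - exp(u))/(u + 1)**2
The later steps are derived from this incorrect expression, so the error originates in Step 2.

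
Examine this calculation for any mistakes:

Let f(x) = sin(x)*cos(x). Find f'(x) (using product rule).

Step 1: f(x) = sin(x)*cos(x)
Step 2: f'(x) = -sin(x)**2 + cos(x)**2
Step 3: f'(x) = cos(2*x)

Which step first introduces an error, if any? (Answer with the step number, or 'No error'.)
No error

All steps in this derivation are correct.
The final answer f'(x) = cos(2*x) is valid.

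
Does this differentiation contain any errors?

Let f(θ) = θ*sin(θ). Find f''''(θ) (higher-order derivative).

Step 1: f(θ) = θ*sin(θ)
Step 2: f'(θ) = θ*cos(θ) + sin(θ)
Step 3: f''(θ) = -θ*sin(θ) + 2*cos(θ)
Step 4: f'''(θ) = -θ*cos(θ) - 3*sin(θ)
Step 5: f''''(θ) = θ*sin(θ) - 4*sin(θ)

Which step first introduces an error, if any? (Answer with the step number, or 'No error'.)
Step 5

Step 5 is incorrect due to a wrong trig function.
The step shows: θ*sin(θ) - 4*sin(θ)
The correct value should be: θ*sin(θ) - 4*cos(θ)

Explanation: cos(θ) was incorrectly written as sin(θ): the term -4*cos(θ) was incorrectly written as -4*sin(θ)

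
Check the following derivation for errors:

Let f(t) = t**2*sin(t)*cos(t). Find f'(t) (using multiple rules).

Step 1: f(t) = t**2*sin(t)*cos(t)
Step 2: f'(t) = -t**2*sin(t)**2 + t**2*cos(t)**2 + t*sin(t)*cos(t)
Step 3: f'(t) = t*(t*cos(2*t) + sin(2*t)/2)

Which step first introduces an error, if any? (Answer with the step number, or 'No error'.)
Step 2

Step 2 is incorrect due to a wrong coefficient.
The step shows: -t**2*sin(t)**2 + t**2*cos(t)**2 + t*sin(t)*cos(t)
The correct value should be: -t**2*sin(t)**2 + t**2*cos(t)**2 + 2*t*sin(t)*cos(t)

Explanation: The coefficient 2 was incorrectly written as 1: the term 2*t*sin(t)*cos(t) was incorrectly written as t*sin(t)*cos(t)
The later steps are derived from this incorrect expression, so the error originates in Step 2.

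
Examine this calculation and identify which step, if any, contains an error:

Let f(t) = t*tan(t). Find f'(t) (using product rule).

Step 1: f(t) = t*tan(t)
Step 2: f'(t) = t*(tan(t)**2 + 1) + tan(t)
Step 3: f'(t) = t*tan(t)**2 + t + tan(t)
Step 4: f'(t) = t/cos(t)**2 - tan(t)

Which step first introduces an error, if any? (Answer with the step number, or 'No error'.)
Step 4

Step 4 is incorrect due to a sign flip.
The step shows: t/cos(t)**2 - tan(t)
The correct value should be: t/cos(t)**2 + tan(t)

Explanation: The sign of one term was flipped: the term tan(t) was incorrectly written as -tan(t)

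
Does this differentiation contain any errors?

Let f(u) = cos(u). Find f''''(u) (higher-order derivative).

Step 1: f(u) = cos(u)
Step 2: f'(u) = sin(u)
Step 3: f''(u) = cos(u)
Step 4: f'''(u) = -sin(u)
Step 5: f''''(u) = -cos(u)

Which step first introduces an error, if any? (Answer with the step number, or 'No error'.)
Step 2

Step 2 is incorrect due to a sign flip.
The step shows: sin(u)
The correct value should be: -sin(u)

Explanation: The sign of the whole expression was flipped: the term -sin(u) was incorrectly written as sin(u)
The later steps are derived from this incorrect expression, so the error originates in Step 2.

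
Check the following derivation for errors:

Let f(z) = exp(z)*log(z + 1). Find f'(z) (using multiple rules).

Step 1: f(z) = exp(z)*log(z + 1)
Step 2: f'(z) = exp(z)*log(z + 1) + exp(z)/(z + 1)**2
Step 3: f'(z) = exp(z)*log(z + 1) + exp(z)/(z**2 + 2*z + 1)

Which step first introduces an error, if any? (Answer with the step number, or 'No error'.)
Step 2

Step 2 is incorrect due to a wrong exponent.
The step shows: exp(z)*log(z + 1) + exp(z)/(z + 1)**2
The correct value should be: exp(z)*log(z + 1) + exp(z)/(z + 1)

Explanation: The exponent -1 on z + 1 was incorrectly written as -2: the term exp(z)/(z + 1) was incorrectly written as exp(z)/(z + 1)**2
The later steps are derived from this incorrect expression, so the error originates in Step 2.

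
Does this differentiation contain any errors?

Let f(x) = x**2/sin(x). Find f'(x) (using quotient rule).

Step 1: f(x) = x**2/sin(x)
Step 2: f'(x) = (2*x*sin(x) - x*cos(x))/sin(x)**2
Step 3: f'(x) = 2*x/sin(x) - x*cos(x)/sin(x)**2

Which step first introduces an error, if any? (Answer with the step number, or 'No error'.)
Step 2

Step 2 is incorrect due to a wrong exponent.
The step shows: (2*x*sin(x) - x*cos(x))/sin(x)**2
The correct value should be: (-x**2*cos(x) + 2*x*sin(x))/sin(x)**2

Explanation: The exponent 2 on x was incorrectly written as 1: the term (-x**2*cos(x) + 2*x*sin(x))/sin(x)**2 was incorrectly written as (2*x*sin(x) - x*cos(x))/sin(x)**2
The later steps are derived from this incorrect expression, so the error originates in Step 2.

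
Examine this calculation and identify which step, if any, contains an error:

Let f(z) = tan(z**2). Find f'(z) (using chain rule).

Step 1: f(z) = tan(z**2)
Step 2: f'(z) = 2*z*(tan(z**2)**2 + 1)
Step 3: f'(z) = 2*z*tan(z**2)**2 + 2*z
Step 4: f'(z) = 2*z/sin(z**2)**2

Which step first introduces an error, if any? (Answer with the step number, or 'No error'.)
Step 4

Step 4 is incorrect due to a wrong trig function.
The step shows: 2*z/sin(z**2)**2
The correct value should be: 2*z/cos(z**2)**2

Explanation: cos(z**2) was incorrectly written as sin(z**2): the term 2*z/cos(z**2)**2 was incorrectly written as 2*z/sin(z**2)**2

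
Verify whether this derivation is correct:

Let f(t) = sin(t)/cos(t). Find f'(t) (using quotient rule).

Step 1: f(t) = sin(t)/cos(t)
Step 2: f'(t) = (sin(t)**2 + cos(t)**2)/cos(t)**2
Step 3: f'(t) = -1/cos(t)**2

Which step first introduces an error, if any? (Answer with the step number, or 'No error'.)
Step 3

Step 3 is incorrect due to a sign flip.
The step shows: -1/cos(t)**2
The correct value should be: cos(t)**(-2)

Explanation: The sign of the whole expression was flipped: the term cos(t)**(-2) was incorrectly written as -1/cos(t)**2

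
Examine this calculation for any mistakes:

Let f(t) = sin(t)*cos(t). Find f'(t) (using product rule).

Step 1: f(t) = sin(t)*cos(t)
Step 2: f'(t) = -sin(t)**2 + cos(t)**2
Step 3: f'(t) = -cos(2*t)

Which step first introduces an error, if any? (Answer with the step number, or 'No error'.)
Step 3

Step 3 is incorrect due to a sign flip.
The step shows: -cos(2*t)
The correct value should be: cos(2*t)

Explanation: The sign of the whole expression was flipped: the term cos(2*t) was incorrectly written as -cos(2*t)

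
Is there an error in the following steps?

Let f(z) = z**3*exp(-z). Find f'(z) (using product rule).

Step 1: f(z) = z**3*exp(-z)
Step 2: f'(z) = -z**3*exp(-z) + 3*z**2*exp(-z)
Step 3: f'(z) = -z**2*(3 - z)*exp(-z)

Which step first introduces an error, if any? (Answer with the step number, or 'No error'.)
Step 3

Step 3 is incorrect due to a sign flip.
The step shows: -z**2*(3 - z)*exp(-z)
The correct value should be: z**2*(3 - z)*exp(-z)

Explanation: The sign of the whole expression was flipped: the term z**2*(3 - z)*exp(-z) was incorrectly written as -z**2*(3 - z)*exp(-z)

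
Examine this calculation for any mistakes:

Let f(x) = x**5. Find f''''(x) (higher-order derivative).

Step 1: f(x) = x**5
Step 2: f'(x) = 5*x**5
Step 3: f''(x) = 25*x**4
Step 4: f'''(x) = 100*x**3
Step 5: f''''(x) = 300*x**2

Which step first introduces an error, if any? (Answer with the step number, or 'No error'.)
Step 2

Step 2 is incorrect due to a wrong exponent.
The step shows: 5*x**5
The correct value should be: 5*x**4

Explanation: The exponent 4 on x was incorrectly written as 5: the term 5*x**4 was incorrectly written as 5*x**5
The later steps are derived from this incorrect expression, so the error originates in Step 2.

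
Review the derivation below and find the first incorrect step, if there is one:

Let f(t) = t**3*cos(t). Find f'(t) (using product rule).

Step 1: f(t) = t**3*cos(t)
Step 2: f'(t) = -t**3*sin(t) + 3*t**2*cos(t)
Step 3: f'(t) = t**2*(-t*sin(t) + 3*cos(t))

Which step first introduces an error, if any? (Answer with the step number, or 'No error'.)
No error

All steps in this derivation are correct.
The final answer f'(t) = t**2*(-t*sin(t) + 3*cos(t)) is valid.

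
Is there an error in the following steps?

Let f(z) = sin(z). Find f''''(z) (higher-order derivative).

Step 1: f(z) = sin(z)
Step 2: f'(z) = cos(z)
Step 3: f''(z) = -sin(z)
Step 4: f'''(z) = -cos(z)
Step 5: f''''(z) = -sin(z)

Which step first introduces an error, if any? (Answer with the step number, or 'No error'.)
Step 5

Step 5 is incorrect due to a sign flip.
The step shows: -sin(z)
The correct value should be: sin(z)

Explanation: The sign of the whole expression was flipped: the term sin(z) was incorrectly written as -sin(z)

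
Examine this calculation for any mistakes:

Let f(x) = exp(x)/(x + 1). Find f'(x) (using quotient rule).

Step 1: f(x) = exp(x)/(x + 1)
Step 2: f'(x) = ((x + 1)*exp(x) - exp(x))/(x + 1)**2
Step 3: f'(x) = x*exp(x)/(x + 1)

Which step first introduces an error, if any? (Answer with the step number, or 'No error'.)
Step 3

Step 3 is incorrect due to a wrong exponent.
The step shows: x*exp(x)/(x + 1)
The correct value should be: x*exp(x)/(x + 1)**2

Explanation: The exponent -2 on x + 1 was incorrectly written as -1: the term x*exp(x)/(x + 1)**2 was incorrectly written as x*exp(x)/(x + 1)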